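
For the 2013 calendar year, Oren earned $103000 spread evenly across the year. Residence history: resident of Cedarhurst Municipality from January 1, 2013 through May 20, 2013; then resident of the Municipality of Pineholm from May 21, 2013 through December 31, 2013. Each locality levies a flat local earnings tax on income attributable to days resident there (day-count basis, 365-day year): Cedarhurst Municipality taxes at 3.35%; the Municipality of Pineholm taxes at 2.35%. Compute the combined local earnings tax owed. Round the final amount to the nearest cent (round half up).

Cedarhurst Municipality, January 1 – May 20, 2013: 140 days → $103000 × 3.35% × 140/365 = $1323.4795
The Municipality of Pineholm, May 21 – December 31, 2013: 225 days → $103000 × 2.35% × 225/365 = $1492.0890
Total = $2815.5685

$2815.57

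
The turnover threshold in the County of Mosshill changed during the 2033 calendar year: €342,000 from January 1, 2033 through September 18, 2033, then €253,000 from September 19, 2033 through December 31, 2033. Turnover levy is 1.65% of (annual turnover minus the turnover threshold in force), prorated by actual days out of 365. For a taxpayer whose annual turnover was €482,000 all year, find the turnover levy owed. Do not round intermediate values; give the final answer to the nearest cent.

January 1 – September 18, 2033: 261 days, exemption €342,000 → (€482,000 − €342,000) × 1.65% × 261/365 = €1,651.8082
September 19 – December 31, 2033: 104 days, exemption €253,000 → (€482,000 − €253,000) × 1.65% × 104/365 = €1,076.6137
Total = €2,728.4219

€2,728.42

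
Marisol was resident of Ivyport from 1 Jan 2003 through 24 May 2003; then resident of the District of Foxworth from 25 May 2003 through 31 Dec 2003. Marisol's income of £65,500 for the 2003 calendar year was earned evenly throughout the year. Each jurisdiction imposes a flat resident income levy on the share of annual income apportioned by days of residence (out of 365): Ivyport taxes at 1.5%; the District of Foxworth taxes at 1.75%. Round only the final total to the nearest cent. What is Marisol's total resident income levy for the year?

Ivyport, 1 Jan – 24 May 2003: 144 days → £65,500 × 1.5% × 144/365 = £387.6164
The District of Foxworth, 25 May – 31 Dec 2003: 221 days → £65,500 × 1.75% × 221/365 = £694.0308
Total = £1,081.6473

£1,081.65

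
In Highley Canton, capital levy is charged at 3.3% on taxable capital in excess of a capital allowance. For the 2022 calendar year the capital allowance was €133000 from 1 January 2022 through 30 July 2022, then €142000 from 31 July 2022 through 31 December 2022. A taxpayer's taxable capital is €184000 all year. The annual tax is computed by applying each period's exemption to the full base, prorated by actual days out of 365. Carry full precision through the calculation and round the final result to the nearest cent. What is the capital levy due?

1 January – 30 July 2022: 211 days, exemption €133000 → (€184000 − €133000) × 3.3% × 211/365 = €972.9123
31 July – 31 December 2022: 154 days, exemption €142000 → (€184000 − €142000) × 3.3% × 154/365 = €584.7781
Total = €1557.6904

€1557.69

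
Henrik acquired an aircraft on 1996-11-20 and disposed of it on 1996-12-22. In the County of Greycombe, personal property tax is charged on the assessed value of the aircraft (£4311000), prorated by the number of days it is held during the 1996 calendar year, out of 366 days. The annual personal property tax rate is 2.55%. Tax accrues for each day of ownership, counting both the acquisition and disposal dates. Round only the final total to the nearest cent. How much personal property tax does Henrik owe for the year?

Days held (1996-11-20 to 1996-12-22): 33 out of 366
Tax = £4311000 × 2.55% × 33/366 = £9911.7664

£9911.77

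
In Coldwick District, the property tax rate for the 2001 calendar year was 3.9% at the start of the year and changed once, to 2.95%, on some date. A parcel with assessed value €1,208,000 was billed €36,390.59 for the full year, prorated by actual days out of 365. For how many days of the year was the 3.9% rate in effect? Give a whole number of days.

24 days

Let d = days at the first rate; then 365 − d days at the second rate.
€1,208,000 × [3.9%·d + 2.95%·(365−d)] / 365 = €36,390.59
Solving gives d = 24, so the new rate took effect on 25 January 2001.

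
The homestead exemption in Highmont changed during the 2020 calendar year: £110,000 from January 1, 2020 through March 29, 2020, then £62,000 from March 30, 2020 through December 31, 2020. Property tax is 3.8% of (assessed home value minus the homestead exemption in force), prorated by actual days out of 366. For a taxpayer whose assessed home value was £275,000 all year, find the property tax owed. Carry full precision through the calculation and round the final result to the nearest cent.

January 1 – March 29, 2020: 89 days, exemption £110,000 → (£275,000 − £110,000) × 3.8% × 89/366 = £1,524.6721
March 30 – December 31, 2020: 277 days, exemption £62,000 → (£275,000 − £62,000) × 3.8% × 277/366 = £6,125.7869
Total = £7,650.4590

£7,650.46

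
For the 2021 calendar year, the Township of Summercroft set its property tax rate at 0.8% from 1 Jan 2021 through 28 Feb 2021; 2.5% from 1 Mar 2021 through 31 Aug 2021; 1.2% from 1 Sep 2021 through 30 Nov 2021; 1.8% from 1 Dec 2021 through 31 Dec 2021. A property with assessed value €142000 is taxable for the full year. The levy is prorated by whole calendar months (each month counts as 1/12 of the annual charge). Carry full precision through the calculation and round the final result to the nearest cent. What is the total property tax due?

€2603.33

1 Jan – 28 Feb 2021: 2 months at 0.8% → €142000 × 0.8% × 2/12 = €189.3333
1 Mar – 31 Aug 2021: 6 months at 2.5% → €142000 × 2.5% × 6/12 = €1775.0000
1 Sep – 30 Nov 2021: 3 months at 1.2% → €142000 × 1.2% × 3/12 = €426.0000
1 Dec – 31 Dec 2021: 1 month at 1.8% → €142000 × 1.8% × 1/12 = €213.0000
Total = €2603.3333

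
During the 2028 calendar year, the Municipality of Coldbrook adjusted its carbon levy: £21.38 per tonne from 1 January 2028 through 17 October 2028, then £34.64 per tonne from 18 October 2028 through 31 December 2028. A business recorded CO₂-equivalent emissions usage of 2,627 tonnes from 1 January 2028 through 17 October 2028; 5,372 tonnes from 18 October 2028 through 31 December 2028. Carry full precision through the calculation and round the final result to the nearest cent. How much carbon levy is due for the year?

1 January – 17 October 2028: 2,627 tonnes at £21.38/tonne → £56,165.26
18 October – 31 December 2028: 5,372 tonnes at £34.64/tonne → £186,086.08

£242,251.34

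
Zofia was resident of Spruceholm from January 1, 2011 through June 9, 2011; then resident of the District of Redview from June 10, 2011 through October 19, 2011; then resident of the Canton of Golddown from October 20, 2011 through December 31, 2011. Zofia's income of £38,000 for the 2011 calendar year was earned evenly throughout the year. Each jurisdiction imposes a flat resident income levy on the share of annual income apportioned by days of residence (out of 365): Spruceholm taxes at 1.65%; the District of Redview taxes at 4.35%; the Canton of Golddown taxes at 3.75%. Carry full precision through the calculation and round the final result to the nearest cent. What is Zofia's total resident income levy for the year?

Spruceholm, January 1 – June 9, 2011: 160 days → £38,000 × 1.65% × 160/365 = £274.8493
The District of Redview, June 10 – October 19, 2011: 132 days → £38,000 × 4.35% × 132/365 = £597.7973
The Canton of Golddown, October 20 – December 31, 2011: 73 days → £38,000 × 3.75% × 73/365 = £285.0000
Total = £1,157.6466

£1,157.65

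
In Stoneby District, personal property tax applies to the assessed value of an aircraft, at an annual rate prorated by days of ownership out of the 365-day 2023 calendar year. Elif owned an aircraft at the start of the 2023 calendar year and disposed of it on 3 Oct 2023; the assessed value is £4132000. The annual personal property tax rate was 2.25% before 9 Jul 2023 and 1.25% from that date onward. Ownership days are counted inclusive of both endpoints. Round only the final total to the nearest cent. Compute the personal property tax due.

1 Jan – 8 Jul 2023: 189 days at 2.25% → £4132000 × 2.25% × 189/365 = £48140.6301
9 Jul – 3 Oct 2023: 87 days at 1.25% → £4132000 × 1.25% × 87/365 = £12311.0959
Total = £60451.7260

£60451.73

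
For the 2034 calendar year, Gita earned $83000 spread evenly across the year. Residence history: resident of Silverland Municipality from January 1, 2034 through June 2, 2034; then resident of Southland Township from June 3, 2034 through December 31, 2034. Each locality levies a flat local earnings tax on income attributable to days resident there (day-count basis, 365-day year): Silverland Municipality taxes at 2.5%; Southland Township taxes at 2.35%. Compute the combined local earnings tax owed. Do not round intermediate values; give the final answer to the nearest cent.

$2002.69

Silverland Municipality, January 1 – June 2, 2034: 153 days → $83000 × 2.5% × 153/365 = $869.7945
Southland Township, June 3 – December 31, 2034: 212 days → $83000 × 2.35% × 212/365 = $1132.8932
Total = $2002.6877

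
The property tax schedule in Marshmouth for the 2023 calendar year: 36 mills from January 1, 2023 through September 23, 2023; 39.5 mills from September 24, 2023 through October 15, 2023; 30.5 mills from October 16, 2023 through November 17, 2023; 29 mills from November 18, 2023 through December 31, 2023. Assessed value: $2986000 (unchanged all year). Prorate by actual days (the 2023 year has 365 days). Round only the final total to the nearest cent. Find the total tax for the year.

$104121.41

January 1 – September 23, 2023: 266 days at 36 mills → $2986000 × 3.6% × 266/365 = $78339.5507
September 24 – October 15, 2023: 22 days at 39.5 mills → $2986000 × 3.95% × 22/365 = $7109.1342
October 16 – November 17, 2023: 33 days at 30.5 mills → $2986000 × 3.05% × 33/365 = $8233.9973
November 18 – December 31, 2023: 44 days at 29 mills → $2986000 × 2.9% × 44/365 = $10438.7288
Total = $104121.4110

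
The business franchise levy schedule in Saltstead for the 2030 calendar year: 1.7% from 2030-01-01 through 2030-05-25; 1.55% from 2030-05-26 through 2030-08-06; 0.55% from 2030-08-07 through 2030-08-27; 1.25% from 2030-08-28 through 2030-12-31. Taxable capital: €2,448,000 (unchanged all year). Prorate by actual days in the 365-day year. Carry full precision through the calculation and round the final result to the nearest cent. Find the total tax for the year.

2030-01-01 to 2030-05-25: 145 days at 1.7% → €2,448,000 × 1.7% × 145/365 = €16,532.3836
2030-05-26 to 2030-08-06: 73 days at 1.55% → €2,448,000 × 1.55% × 73/365 = €7,588.8000
2030-08-07 to 2030-08-27: 21 days at 0.55% → €2,448,000 × 0.55% × 21/365 = €774.6411
2030-08-28 to 2030-12-31: 126 days at 1.25% → €2,448,000 × 1.25% × 126/365 = €10,563.2877
Total = €35,459.1123

€35,459.11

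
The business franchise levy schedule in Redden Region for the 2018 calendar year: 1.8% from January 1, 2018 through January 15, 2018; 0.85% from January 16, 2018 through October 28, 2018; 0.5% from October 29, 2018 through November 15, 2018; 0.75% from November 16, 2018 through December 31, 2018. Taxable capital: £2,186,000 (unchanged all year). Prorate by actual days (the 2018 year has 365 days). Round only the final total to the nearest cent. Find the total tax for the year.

January 1 – January 15, 2018: 15 days at 1.8% → £2,186,000 × 1.8% × 15/365 = £1,617.0411
January 16 – October 28, 2018: 286 days at 0.85% → £2,186,000 × 0.85% × 286/365 = £14,559.3589
October 29 – November 15, 2018: 18 days at 0.5% → £2,186,000 × 0.5% × 18/365 = £539.0137
November 16 – December 31, 2018: 46 days at 0.75% → £2,186,000 × 0.75% × 46/365 = £2,066.2192
Total = £18,781.6329

£18,781.63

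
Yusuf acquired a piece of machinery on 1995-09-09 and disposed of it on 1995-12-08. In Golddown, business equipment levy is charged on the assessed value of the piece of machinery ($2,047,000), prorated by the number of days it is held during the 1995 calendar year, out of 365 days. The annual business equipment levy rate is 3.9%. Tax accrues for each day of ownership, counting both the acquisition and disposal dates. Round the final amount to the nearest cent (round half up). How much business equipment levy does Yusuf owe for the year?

$19,903.57

Days held (1995-09-09 to 1995-12-08): 91 out of 365
Tax = $2,047,000 × 3.9% × 91/365 = $19,903.5699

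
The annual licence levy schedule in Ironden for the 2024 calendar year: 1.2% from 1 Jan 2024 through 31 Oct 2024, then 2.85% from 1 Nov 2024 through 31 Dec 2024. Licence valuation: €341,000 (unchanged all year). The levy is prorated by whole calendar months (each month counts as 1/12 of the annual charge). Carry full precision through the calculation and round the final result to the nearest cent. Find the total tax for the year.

€5,029.75

1 Jan – 31 Oct 2024: 10 months at 1.2% → €341,000 × 1.2% × 10/12 = €3,410.0000
1 Nov – 31 Dec 2024: 2 months at 2.85% → €341,000 × 2.85% × 2/12 = €1,619.7500
Total = €5,029.7500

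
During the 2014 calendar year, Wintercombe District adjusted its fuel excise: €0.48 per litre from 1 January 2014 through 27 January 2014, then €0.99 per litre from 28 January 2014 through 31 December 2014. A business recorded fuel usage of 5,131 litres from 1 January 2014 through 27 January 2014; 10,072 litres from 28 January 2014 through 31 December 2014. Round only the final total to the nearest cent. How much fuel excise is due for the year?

€12434.16

1 January – 27 January 2014: 5,131 litres at €0.48/litre → €2462.88
28 January – 31 December 2014: 10,072 litres at €0.99/litre → €9971.28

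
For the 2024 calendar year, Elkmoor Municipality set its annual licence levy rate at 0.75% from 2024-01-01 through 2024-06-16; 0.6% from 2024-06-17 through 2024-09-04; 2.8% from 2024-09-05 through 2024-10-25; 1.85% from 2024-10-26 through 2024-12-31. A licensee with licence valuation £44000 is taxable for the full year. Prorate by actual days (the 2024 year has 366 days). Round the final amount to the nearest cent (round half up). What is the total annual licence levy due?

2024-01-01 to 2024-06-16: 168 days at 0.75% → £44000 × 0.75% × 168/366 = £151.4754
2024-06-17 to 2024-09-04: 80 days at 0.6% → £44000 × 0.6% × 80/366 = £57.7049
2024-09-05 to 2024-10-25: 51 days at 2.8% → £44000 × 2.8% × 51/366 = £171.6721
2024-10-26 to 2024-12-31: 67 days at 1.85% → £44000 × 1.85% × 67/366 = £149.0109
Total = £529.8634

£529.86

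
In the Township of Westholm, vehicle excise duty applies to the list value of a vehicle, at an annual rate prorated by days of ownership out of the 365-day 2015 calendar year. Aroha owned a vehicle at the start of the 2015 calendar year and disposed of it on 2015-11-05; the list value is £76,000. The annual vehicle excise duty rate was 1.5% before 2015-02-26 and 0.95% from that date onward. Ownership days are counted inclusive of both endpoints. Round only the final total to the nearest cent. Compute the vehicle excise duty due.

£675.36

2015-01-01 to 2015-02-25: 56 days at 1.5% → £76,000 × 1.5% × 56/365 = £174.9041
2015-02-26 to 2015-11-05: 253 days at 0.95% → £76,000 × 0.95% × 253/365 = £500.4548
Total = £675.3589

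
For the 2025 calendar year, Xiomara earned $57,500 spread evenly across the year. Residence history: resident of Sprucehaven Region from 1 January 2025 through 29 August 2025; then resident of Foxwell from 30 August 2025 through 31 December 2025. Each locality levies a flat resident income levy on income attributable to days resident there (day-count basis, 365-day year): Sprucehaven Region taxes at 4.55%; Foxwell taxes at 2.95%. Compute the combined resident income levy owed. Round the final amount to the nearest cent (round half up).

Sprucehaven Region, 1 January – 29 August 2025: 241 days → $57,500 × 4.55% × 241/365 = $1,727.4418
Foxwell, 30 August – 31 December 2025: 124 days → $57,500 × 2.95% × 124/365 = $576.2603
Total = $2,303.7021

$2,303.70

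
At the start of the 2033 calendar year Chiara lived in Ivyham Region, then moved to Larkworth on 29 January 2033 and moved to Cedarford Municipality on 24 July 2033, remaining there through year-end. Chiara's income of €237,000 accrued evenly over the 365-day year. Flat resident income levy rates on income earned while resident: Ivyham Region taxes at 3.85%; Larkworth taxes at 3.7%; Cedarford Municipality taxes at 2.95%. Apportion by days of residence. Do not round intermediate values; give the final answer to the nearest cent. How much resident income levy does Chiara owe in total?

Ivyham Region, 1 January – 28 January 2033: 28 days → €237,000 × 3.85% × 28/365 = €699.9616
Larkworth, 29 January – 23 July 2033: 176 days → €237,000 × 3.7% × 176/365 = €4,228.3397
Cedarford Municipality, 24 July – 31 December 2033: 161 days → €237,000 × 2.95% × 161/365 = €3,083.9219
Total = €8,012.2233

€8,012.22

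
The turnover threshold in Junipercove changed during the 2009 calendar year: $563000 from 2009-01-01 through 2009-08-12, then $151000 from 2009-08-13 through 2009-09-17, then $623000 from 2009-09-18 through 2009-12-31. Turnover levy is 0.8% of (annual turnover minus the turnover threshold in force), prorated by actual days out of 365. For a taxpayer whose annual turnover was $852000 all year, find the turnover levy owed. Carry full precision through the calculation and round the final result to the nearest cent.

$2499.00

2009-01-01 to 2009-08-12: 224 days, exemption $563000 → ($852000 − $563000) × 0.8% × 224/365 = $1418.8712
2009-08-13 to 2009-09-17: 36 days, exemption $151000 → ($852000 − $151000) × 0.8% × 36/365 = $553.1178
2009-09-18 to 2009-12-31: 105 days, exemption $623000 → ($852000 − $623000) × 0.8% × 105/365 = $527.0137
Total = $2499.0027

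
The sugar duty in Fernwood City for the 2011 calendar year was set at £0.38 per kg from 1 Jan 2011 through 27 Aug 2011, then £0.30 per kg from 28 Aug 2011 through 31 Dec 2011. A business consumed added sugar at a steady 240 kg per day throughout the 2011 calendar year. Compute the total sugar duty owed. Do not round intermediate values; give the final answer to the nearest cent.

1 Jan – 27 Aug 2011: 239 days × 240 kg/day = 57,360 kg at £0.38/kg → £21796.80
28 Aug – 31 Dec 2011: 126 days × 240 kg/day = 30,240 kg at £0.30/kg → £9072.00

£30868.80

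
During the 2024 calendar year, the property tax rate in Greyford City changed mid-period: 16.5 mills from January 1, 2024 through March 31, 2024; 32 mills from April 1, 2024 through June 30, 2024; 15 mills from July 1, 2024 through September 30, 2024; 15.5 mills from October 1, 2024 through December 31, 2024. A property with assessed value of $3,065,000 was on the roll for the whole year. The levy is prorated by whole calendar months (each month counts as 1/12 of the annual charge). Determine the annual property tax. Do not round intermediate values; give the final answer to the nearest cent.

$60,533.75

January 1 – March 31, 2024: 3 months at 16.5 mills → $3,065,000 × 1.65% × 3/12 = $12,643.1250
April 1 – June 30, 2024: 3 months at 32 mills → $3,065,000 × 3.2% × 3/12 = $24,520.0000
July 1 – September 30, 2024: 3 months at 15 mills → $3,065,000 × 1.5% × 3/12 = $11,493.7500
October 1 – December 31, 2024: 3 months at 15.5 mills → $3,065,000 × 1.55% × 3/12 = $11,876.8750
Total = $60,533.7500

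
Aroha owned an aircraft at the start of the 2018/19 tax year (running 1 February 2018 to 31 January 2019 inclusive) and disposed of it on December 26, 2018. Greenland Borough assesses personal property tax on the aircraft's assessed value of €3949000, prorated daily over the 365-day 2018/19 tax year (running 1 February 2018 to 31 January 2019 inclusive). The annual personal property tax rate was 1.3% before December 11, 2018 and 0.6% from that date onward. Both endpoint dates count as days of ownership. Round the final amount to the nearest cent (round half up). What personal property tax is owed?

€45061.88

February 1 – December 10, 2018: 313 days at 1.3% → €3949000 × 1.3% × 313/365 = €44023.2356
December 11 – December 26, 2018: 16 days at 0.6% → €3949000 × 0.6% × 16/365 = €1038.6411
Total = €45061.8767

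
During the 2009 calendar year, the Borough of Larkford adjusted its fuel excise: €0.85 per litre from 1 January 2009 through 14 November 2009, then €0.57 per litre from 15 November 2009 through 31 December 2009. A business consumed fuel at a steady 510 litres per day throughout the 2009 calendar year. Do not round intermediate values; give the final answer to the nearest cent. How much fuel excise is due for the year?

€151,515.90

1 January – 14 November 2009: 318 days × 510 litres/day = 162,180 litres at €0.85/litre → €137,853.00
15 November – 31 December 2009: 47 days × 510 litres/day = 23,970 litres at €0.57/litre → €13,662.90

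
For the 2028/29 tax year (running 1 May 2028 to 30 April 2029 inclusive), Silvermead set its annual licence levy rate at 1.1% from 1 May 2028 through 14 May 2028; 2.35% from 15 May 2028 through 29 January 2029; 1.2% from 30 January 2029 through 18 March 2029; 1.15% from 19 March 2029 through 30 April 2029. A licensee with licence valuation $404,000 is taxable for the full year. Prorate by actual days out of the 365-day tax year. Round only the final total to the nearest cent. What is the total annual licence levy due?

1 May – 14 May 2028: 14 days at 1.1% → $404,000 × 1.1% × 14/365 = $170.4548
15 May 2028 – 29 January 2029: 260 days at 2.35% → $404,000 × 2.35% × 260/365 = $6,762.8493
30 January – 18 March 2029: 48 days at 1.2% → $404,000 × 1.2% × 48/365 = $637.5452
19 March – 30 April 2029: 43 days at 1.15% → $404,000 × 1.15% × 43/365 = $547.3370
Total = $8,118.1863

$8,118.19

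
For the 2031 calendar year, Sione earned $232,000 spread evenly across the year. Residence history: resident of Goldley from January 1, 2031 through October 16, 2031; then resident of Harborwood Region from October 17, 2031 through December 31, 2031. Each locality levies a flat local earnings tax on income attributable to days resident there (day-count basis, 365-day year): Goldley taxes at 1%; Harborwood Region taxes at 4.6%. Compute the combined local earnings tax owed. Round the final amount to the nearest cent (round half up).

$4,059.05

Goldley, January 1 – October 16, 2031: 289 days → $232,000 × 1% × 289/365 = $1,836.9315
Harborwood Region, October 17 – December 31, 2031: 76 days → $232,000 × 4.6% × 76/365 = $2,222.1151
Total = $4,059.0466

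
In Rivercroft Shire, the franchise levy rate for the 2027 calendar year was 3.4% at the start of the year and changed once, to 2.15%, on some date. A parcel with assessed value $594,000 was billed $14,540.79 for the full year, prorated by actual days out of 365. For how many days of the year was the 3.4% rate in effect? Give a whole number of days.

87 days

Let d = days at the first rate; then 365 − d days at the second rate.
$594,000 × [3.4%·d + 2.15%·(365−d)] / 365 = $14,540.79
Solving gives d = 87, so the new rate took effect on March 29, 2027.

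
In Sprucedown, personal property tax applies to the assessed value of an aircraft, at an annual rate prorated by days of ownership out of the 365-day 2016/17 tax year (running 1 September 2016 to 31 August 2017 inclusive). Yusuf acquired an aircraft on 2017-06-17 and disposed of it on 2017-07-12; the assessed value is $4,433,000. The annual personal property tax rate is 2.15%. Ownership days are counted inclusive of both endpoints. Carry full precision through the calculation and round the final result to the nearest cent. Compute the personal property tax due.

Days held (2017-06-17 to 2017-07-12): 26 out of 365
Tax = $4,433,000 × 2.15% × 26/365 = $6,789.1699

$6,789.17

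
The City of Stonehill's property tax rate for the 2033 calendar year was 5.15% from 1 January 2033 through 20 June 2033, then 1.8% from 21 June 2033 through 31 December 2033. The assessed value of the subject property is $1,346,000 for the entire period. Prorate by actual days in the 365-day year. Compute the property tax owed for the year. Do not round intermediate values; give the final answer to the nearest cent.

1 January – 20 June 2033: 171 days at 5.15% → $1,346,000 × 5.15% × 171/365 = $32,475.4767
21 June – 31 December 2033: 194 days at 1.8% → $1,346,000 × 1.8% × 194/365 = $12,877.3479
Total = $45,352.8247

$45,352.82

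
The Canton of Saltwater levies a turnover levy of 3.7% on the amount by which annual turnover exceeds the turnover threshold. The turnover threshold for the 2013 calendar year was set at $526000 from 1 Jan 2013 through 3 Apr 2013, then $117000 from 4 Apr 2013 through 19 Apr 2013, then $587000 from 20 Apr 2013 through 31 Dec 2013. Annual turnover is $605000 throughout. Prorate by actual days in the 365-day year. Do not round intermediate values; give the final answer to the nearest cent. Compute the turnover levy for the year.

$2003.37

1 Jan – 3 Apr 2013: 93 days, exemption $526000 → ($605000 − $526000) × 3.7% × 93/365 = $744.7644
4 Apr – 19 Apr 2013: 16 days, exemption $117000 → ($605000 − $117000) × 3.7% × 16/365 = $791.4959
20 Apr – 31 Dec 2013: 256 days, exemption $587000 → ($605000 − $587000) × 3.7% × 256/365 = $467.1123
Total = $2003.3726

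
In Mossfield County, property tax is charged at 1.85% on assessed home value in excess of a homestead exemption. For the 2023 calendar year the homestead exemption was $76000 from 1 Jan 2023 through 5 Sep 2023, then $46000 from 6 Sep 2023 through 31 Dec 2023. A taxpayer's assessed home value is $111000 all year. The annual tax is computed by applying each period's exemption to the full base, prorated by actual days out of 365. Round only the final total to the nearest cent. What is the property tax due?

1 Jan – 5 Sep 2023: 248 days, exemption $76000 → ($111000 − $76000) × 1.85% × 248/365 = $439.9452
6 Sep – 31 Dec 2023: 117 days, exemption $46000 → ($111000 − $46000) × 1.85% × 117/365 = $385.4589
Total = $825.4041

$825.40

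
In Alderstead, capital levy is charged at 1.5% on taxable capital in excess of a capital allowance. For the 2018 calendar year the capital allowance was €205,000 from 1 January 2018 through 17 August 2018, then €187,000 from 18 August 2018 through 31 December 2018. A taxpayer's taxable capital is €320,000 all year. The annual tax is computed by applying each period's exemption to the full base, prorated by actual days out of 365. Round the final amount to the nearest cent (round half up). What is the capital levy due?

€1,825.60

1 January – 17 August 2018: 229 days, exemption €205,000 → (€320,000 − €205,000) × 1.5% × 229/365 = €1,082.2603
18 August – 31 December 2018: 136 days, exemption €187,000 → (€320,000 − €187,000) × 1.5% × 136/365 = €743.3425
Total = €1,825.6027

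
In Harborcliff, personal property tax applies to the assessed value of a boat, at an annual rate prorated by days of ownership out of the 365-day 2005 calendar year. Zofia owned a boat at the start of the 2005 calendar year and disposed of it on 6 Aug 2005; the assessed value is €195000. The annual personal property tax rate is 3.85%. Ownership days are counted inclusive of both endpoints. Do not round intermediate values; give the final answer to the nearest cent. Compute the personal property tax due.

Days held (1 Jan – 6 Aug 2005): 218 out of 365
Tax = €195000 × 3.85% × 218/365 = €4483.9315

€4483.93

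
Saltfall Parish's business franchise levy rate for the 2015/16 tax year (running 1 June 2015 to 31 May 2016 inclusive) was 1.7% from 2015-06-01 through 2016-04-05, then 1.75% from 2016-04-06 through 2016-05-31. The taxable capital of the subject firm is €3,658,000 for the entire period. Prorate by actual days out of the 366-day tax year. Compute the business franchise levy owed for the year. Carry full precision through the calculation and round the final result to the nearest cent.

€62,465.85

2015-06-01 to 2016-04-05: 310 days at 1.7% → €3,658,000 × 1.7% × 310/366 = €52,671.2022
2016-04-06 to 2016-05-31: 56 days at 1.75% → €3,658,000 × 1.75% × 56/366 = €9,794.6448
Total = €62,465.8470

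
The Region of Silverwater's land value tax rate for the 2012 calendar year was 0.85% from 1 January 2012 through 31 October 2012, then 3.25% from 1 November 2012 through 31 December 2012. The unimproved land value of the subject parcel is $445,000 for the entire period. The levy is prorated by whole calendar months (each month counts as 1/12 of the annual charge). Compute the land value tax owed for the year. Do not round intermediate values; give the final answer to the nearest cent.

1 January – 31 October 2012: 10 months at 0.85% → $445,000 × 0.85% × 10/12 = $3,152.0833
1 November – 31 December 2012: 2 months at 3.25% → $445,000 × 3.25% × 2/12 = $2,410.4167
Total = $5,562.5000

$5,562.50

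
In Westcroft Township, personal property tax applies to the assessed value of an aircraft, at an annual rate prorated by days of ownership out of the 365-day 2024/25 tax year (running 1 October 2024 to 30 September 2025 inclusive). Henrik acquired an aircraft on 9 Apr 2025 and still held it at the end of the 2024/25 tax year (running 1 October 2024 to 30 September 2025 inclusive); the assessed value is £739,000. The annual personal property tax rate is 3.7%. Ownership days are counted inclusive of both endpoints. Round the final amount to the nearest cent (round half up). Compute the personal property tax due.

Days held (9 Apr – 30 Sep 2025): 175 out of 365
Tax = £739,000 × 3.7% × 175/365 = £13,109.6575

£13,109.66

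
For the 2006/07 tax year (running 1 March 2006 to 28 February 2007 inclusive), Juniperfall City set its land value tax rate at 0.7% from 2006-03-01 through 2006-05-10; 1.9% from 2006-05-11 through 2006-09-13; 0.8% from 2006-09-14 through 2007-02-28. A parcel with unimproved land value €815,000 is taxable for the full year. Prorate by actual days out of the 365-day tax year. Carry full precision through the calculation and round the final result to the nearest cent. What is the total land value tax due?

2006-03-01 to 2006-05-10: 71 days at 0.7% → €815,000 × 0.7% × 71/365 = €1,109.7397
2006-05-11 to 2006-09-13: 126 days at 1.9% → €815,000 × 1.9% × 126/365 = €5,345.5068
2006-09-14 to 2007-02-28: 168 days at 0.8% → €815,000 × 0.8% × 168/365 = €3,000.9863
Total = €9,456.2329

€9,456.23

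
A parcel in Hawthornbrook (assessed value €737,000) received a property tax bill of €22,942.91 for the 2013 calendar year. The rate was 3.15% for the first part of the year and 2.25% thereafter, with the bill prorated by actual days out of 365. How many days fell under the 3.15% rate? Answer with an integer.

Let d = days at the first rate; then 365 − d days at the second rate.
€737,000 × [3.15%·d + 2.25%·(365−d)] / 365 = €22,942.91
Solving gives d = 350, so the new rate took effect on 17 December 2013.

350 days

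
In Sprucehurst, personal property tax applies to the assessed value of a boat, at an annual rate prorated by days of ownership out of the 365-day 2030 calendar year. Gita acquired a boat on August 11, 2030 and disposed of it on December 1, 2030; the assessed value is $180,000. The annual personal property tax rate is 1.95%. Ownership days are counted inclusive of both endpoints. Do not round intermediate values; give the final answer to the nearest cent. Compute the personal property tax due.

$1,086.66

Days held (August 11 – December 1, 2030): 113 out of 365
Tax = $180,000 × 1.95% × 113/365 = $1,086.6575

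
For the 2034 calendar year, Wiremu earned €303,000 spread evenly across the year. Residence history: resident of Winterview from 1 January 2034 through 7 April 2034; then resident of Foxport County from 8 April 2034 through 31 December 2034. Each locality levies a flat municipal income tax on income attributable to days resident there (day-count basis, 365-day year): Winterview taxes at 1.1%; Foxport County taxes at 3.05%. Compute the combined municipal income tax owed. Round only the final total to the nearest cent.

Winterview, 1 January – 7 April 2034: 97 days → €303,000 × 1.1% × 97/365 = €885.7562
Foxport County, 8 April – 31 December 2034: 268 days → €303,000 × 3.05% × 268/365 = €6,785.5397
Total = €7,671.2959

€7,671.30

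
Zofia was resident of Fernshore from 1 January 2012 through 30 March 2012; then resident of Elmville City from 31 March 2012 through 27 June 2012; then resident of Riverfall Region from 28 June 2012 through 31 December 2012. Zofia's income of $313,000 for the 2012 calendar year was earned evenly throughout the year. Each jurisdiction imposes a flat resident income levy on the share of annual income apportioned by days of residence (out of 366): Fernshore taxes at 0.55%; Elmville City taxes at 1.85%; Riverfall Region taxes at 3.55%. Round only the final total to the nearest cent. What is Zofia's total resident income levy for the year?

Fernshore, 1 January – 30 March 2012: 90 days → $313,000 × 0.55% × 90/366 = $423.3197
Elmville City, 31 March – 27 June 2012: 89 days → $313,000 × 1.85% × 89/366 = $1,408.0724
Riverfall Region, 28 June – 31 December 2012: 187 days → $313,000 × 3.55% × 187/366 = $5,677.1872
Total = $7,508.5792

$7,508.58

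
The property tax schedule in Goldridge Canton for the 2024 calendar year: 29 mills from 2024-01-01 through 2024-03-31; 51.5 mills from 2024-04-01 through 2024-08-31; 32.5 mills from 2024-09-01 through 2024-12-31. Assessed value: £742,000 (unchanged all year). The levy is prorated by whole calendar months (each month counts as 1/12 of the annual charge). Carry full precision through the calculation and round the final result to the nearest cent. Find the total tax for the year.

£29,339.92

2024-01-01 to 2024-03-31: 3 months at 29 mills → £742,000 × 2.9% × 3/12 = £5,379.5000
2024-04-01 to 2024-08-31: 5 months at 51.5 mills → £742,000 × 5.15% × 5/12 = £15,922.0833
2024-09-01 to 2024-12-31: 4 months at 32.5 mills → £742,000 × 3.25% × 4/12 = £8,038.3333
Total = £29,339.9167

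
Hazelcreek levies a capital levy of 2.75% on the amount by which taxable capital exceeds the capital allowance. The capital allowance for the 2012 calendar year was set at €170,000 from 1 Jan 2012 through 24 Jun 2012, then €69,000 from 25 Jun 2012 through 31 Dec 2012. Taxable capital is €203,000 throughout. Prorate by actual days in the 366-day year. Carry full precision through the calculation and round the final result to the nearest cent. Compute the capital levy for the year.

1 Jan – 24 Jun 2012: 176 days, exemption €170,000 → (€203,000 − €170,000) × 2.75% × 176/366 = €436.3934
25 Jun – 31 Dec 2012: 190 days, exemption €69,000 → (€203,000 − €69,000) × 2.75% × 190/366 = €1,912.9781
Total = €2,349.3716

€2,349.37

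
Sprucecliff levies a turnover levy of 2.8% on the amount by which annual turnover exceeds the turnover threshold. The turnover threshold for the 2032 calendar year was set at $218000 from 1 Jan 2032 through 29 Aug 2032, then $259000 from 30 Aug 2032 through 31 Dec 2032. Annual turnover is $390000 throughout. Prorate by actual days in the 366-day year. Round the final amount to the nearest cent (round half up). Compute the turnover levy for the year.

$4427.06

1 Jan – 29 Aug 2032: 242 days, exemption $218000 → ($390000 − $218000) × 2.8% × 242/366 = $3184.3497
30 Aug – 31 Dec 2032: 124 days, exemption $259000 → ($390000 − $259000) × 2.8% × 124/366 = $1242.7104
Total = $4427.0601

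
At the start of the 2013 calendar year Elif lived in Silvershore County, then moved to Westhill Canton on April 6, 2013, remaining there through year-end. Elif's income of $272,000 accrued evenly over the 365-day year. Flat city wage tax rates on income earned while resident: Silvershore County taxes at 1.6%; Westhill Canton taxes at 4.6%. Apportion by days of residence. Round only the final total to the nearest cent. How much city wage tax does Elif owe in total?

$10,388.16

Silvershore County, January 1 – April 5, 2013: 95 days → $272,000 × 1.6% × 95/365 = $1,132.7123
Westhill Canton, April 6 – December 31, 2013: 270 days → $272,000 × 4.6% × 270/365 = $9,255.4521
Total = $10,388.1644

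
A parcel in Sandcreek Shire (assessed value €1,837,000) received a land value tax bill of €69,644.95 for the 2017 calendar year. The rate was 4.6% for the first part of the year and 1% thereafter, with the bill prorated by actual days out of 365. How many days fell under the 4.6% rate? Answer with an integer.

Let d = days at the first rate; then 365 − d days at the second rate.
€1,837,000 × [4.6%·d + 1%·(365−d)] / 365 = €69,644.95
Solving gives d = 283, so the new rate took effect on October 11, 2017.

283 days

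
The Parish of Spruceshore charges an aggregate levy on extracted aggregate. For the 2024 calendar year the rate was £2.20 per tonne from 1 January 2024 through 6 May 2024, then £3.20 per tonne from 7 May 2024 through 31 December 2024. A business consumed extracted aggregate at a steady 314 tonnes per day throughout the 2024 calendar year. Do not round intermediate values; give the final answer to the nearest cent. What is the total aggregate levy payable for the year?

£327878.80

1 January – 6 May 2024: 127 days × 314 tonnes/day = 39,878 tonnes at £2.20/tonne → £87731.60
7 May – 31 December 2024: 239 days × 314 tonnes/day = 75,046 tonnes at £3.20/tonne → £240147.20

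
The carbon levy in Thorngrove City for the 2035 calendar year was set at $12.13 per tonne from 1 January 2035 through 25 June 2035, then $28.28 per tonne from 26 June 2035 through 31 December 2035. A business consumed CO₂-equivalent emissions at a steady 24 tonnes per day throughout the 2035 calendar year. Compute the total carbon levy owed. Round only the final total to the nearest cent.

$179,515.20

1 January – 25 June 2035: 176 days × 24 tonnes/day = 4,224 tonnes at $12.13/tonne → $51,237.12
26 June – 31 December 2035: 189 days × 24 tonnes/day = 4,536 tonnes at $28.28/tonne → $128,278.08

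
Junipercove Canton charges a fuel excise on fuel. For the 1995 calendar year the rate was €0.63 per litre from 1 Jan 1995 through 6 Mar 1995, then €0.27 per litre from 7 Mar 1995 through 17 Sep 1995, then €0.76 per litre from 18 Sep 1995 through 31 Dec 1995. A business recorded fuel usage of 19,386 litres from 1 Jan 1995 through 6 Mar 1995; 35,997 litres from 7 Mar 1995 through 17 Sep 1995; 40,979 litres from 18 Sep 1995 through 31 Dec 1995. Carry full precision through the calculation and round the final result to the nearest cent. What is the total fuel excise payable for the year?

1 Jan – 6 Mar 1995: 19,386 litres at €0.63/litre → €12,213.18
7 Mar – 17 Sep 1995: 35,997 litres at €0.27/litre → €9,719.19
18 Sep – 31 Dec 1995: 40,979 litres at €0.76/litre → €31,144.04

€53,076.41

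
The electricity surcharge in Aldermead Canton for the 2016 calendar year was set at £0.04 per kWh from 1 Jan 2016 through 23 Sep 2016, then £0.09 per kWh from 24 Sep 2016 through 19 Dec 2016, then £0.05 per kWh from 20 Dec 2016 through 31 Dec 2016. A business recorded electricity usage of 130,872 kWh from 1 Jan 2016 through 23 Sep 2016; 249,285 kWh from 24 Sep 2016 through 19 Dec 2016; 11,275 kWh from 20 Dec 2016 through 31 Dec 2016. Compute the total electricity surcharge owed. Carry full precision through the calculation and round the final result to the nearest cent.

£28,234.28

1 Jan – 23 Sep 2016: 130,872 kWh at £0.04/kWh → £5,234.88
24 Sep – 19 Dec 2016: 249,285 kWh at £0.09/kWh → £22,435.65
20 Dec – 31 Dec 2016: 11,275 kWh at £0.05/kWh → £563.75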